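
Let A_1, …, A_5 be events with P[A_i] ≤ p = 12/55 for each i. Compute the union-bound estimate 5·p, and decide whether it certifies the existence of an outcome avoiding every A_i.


Union bound: P[∪_{i=1}^{5} A_i] ≤ Σ_i P[A_i] ≤ 5·p = 5·(12/55) = 12/11.
Numerically: 12/11 ≈ 1.0909.
Is 12/11 < 1? NO.
Since the bound 12/11 is ≥ 1, the union bound is uninformative here; it does NOT by itself certify existence.

5·p = 12/11 ≈ 1.0909; existence NOT certified by the union bound.


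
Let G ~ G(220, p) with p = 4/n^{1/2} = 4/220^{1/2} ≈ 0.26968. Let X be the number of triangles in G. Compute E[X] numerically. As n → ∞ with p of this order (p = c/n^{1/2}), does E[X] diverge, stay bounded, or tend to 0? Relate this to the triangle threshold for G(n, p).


Number of potential triangles: C(220, 3) = 1750540.
Each occurs with probability p³ ≈ (0.26968)³ ≈ 1.96130869e-02.
By linearity: E[X] = C(220, 3)·p³ ≈ 1750540 · 1.96130869e-02 ≈ 34333.493156.
Since α = 1/2 < 1, p = c/n^{1/2} ≫ 1/n is above the triangle threshold p ~ 1/n. Asymptotically E[X] ~ (c³/6)·n^{3(1−α)} = (4³/6)·n^{1.5} → ∞; triangles are abundant w.h.p.

E[X] ≈ 34333.493156; in regime p = Θ(1/n^{1/2}) E[X] diverges (above the triangle threshold p ~ 1/n).


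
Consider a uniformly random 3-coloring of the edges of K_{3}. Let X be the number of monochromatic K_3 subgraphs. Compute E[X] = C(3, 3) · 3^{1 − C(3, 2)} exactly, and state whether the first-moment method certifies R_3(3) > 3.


E[X] = C(3, 3) · 3^{1 − 3} = 1 · 3^{−2} = 1/9.
As a reduced fraction: E[X] = 1/9 ≈ 0.1111111.
Is E[X] < 1? YES.
Since E[X] < 1, there exists a 3-coloring of K_{3} with no monochromatic K_3; hence R_3(3) > 3.

E[X] = 1/9 ≈ 0.1111111; E[X] < 1, so R_3(3) > 3.


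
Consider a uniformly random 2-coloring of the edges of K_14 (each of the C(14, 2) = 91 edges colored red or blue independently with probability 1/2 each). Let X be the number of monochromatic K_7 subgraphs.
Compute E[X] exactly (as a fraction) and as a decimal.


Let X = Σ_S X_S over the C(14, 7) = 3432 subsets S of size 7, where X_S = 1 if the K_7 on S is monochromatic.
For a fixed S, the K_7 on S has C(7, 2) = 21 edges. P[all 21 edges red] = (1/2)^21, and likewise for blue, so P[monochromatic] = 2·(1/2)^21 = 2^{1 − 21} = 1/1048576.
By linearity of expectation: E[X] = C(14, 7) · 2^{1 − 21} = 3432 · 1/1048576 = 429/131072.
Numerically: E[X] ≈ 0.003273.

E[X] = C(14,7)·2^(1−C(7,2)) = 429/131072 ≈ 0.003273.


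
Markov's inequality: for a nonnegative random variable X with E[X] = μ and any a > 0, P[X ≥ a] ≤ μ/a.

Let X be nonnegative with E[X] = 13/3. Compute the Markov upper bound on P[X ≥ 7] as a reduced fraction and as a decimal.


μ = E[X] = 13/3, a = 7.
Markov: P[X ≥ 7] ≤ μ/a = (13/3)/7 = 13/21.
Numerically: ≈ 0.6190.
(Since a = 7 > μ = 4.3333, the bound 13/21 is < 1 and informative.)

P[X ≥ 7] ≤ 13/21 ≈ 0.6190.


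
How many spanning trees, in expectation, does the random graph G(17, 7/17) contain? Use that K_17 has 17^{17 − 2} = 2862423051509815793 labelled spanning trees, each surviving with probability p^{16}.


K_17 has 17^{17 − 2} = 2862423051509815793 labelled spanning trees.
For each such spanning tree H, let X_H = 1 if all 16 edges of H are present in G. Then P[X_H = 1] = p^{16} = (7/17)^{16} = 33232930569601/48661191875666868481.
Summing the indicators: E[X] = Σ_H E[X_H] = 2862423051509815793 · p^{16} = 2862423051509815793 · 33232930569601/48661191875666868481 = 33232930569601/17.
Numerically: E[X] ≈ 1.95e+12.

E[X] = 2862423051509815793 · (7/17)^{16} = 33232930569601/17 ≈ 1.95e+12.


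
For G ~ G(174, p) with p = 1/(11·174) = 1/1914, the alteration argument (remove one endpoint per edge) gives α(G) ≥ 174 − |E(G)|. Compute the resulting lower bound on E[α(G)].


E[|E(G)|] = C(174, 2)·p = 15051 · (1/1914) = 173/22.
E[α(G)] ≥ n − E[|E(G)|] = 174 − 173/22 = 3655/22.
Numerically: ≈ 166.136.
(This is only a lower bound; the true E[α(G)] may be larger.)

E[α(G)] ≥ 3655/22 ≈ 166.136.


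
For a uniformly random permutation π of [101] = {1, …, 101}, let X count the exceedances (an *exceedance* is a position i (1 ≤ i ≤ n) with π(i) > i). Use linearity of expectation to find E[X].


Write X = Σ_{i=1}^{101} X_i, where X_i = 1_{π(i) > i}.
For each fixed i, π(i) is uniform over {1, …, 101} (marginal of a uniform permutation), so P[π(i) > i] = (n − i)/n. Summing: Σ_{i=1}^{101} (n − i)/n = (0 + 1 + … + 100)/101 = 101(101 − 1)/(2·101) = (101 − 1)/2.
Hence E[X] = Σ_{i=1}^{101} (101 − i)/101 = 50 ≈ 50.000000.

E[X] = 50 = 50.000000.


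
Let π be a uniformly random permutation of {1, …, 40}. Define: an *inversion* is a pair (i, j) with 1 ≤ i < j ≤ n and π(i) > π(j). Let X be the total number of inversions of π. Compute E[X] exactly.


Write X = Σ X_I over the C(40, 2) = 780 pairs i < j, with X_I the indicator of one inversion.
There are 780 indicators.
For each fixed pair i < j, the values π(i) and π(j) are two distinct elements of {1, …, 40} in uniformly random order; by symmetry P[π(i) > π(j)] = 1/2.
By linearity: E[X] = 780 · (1/2) = C(40, 2) · (1/2) = 780/2 = 390 ≈ 390.000.

E[X] = 390 = 390.000.


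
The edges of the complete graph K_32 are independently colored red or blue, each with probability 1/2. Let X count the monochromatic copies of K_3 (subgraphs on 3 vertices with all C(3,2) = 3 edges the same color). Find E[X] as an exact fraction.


Let X = Σ_S X_S over the C(32, 3) = 4960 subsets S of size 3, where X_S = 1 if the K_3 on S is monochromatic.
For a fixed S, the K_3 on S has C(3, 2) = 3 edges. P[all 3 edges red] = (1/2)^3, and likewise for blue, so P[monochromatic] = 2·(1/2)^3 = 2^{1 − 3} = 1/4.
By linearity of expectation: E[X] = C(32, 3) · 2^{1 − 3} = 4960 · 1/4 = 1240.
Numerically: E[X] ≈ 1240.000.

E[X] = C(32,3)·2^(1−C(3,2)) = 1240 ≈ 1240.000.


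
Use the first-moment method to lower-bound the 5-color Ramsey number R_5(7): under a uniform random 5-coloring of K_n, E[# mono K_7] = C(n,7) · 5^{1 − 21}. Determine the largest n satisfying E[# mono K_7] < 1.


We need C(n, 7) · 5^{1 − 21} < 1, i.e. C(n, 7) < 5^{21 − 1} = 95367431640625.
Check values of n near the boundary:
  n = 337: C(337, 7) = 91989916924632; 91989916924632 < 95367431640625? YES
  n = 338: C(338, 7) = 93935323022736; 93935323022736 < 95367431640625? YES
  n = 339: C(339, 7) = 95915887062372; 95915887062372 < 95367431640625? NO
The largest n with C(n, 7) < 95367431640625 is n = 338 (where E[X] = 93935323022736/95367431640625 ≈ 0.984983). Hence R_5(7) > 338, i.e. R_5(7) ≥ 339.

Largest n = 338; hence R_5(7) > 338.


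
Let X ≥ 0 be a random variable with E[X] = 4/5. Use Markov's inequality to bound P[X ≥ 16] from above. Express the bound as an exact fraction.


μ = E[X] = 4/5, a = 16.
Markov: P[X ≥ 16] ≤ μ/a = (4/5)/16 = 1/20.
Numerically: ≈ 0.0500.
(Since a = 16 > μ = 0.8000, the bound 1/20 is < 1 and informative.)

P[X ≥ 16] ≤ 1/20 ≈ 0.0500.


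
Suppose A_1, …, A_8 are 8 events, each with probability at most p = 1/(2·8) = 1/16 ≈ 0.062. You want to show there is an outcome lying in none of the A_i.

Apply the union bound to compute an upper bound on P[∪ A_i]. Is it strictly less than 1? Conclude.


Union bound: P[∪_{i=1}^{8} A_i] ≤ Σ_i P[A_i] ≤ 8·p = 8·(1/16) = 1/2.
Numerically: 1/2 ≈ 0.500.
Is 1/2 < 1? YES.
Since P[∪ A_i] ≤ 1/2 < 1, the complement has P[∩ A_i^c] ≥ 1 − 1/2 = 1/2 > 0, so some outcome avoids every A_i.

8·p = 1/2 ≈ 0.500; existence CERTIFIED by the union bound.


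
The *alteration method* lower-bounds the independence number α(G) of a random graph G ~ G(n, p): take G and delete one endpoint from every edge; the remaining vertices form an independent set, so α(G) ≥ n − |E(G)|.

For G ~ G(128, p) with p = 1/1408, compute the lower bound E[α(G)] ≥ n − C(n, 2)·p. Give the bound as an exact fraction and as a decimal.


E[|E(G)|] = C(128, 2)·p = 8128 · (1/1408) = 127/22.
E[α(G)] ≥ n − E[|E(G)|] = 128 − 127/22 = 2689/22.
Numerically: ≈ 122.2273.
(This is only a lower bound; the true E[α(G)] may be larger.)

E[α(G)] ≥ 2689/22 ≈ 122.2273.


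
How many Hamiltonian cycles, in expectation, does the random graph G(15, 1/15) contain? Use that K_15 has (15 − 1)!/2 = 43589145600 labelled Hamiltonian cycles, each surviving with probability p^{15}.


K_15 has (15 − 1)!/2 = 43589145600 labelled Hamiltonian cycles.
For each such Hamiltonian cycle H, let X_H = 1 if all 15 edges of H are present in G. Then P[X_H = 1] = p^{15} = (1/15)^{15} = 1/437893890380859375.
By linearity: E[X] = Σ_H E[X_H] = 43589145600 · p^{15} = 43589145600 · 1/437893890380859375 = 7175168/72081298828125.
Numerically: E[X] ≈ 9.954e-08.

E[X] = 43589145600 · (1/15)^{15} = 7175168/72081298828125 ≈ 9.954e-08.


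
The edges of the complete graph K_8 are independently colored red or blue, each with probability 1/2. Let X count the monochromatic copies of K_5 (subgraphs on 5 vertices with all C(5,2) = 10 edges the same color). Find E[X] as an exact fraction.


Let X = Σ_S X_S over the C(8, 5) = 56 subsets S of size 5, where X_S = 1 if the K_5 on S is monochromatic.
For a fixed S, the K_5 on S has C(5, 2) = 10 edges. P[all 10 edges red] = (1/2)^10, and likewise for blue, so P[monochromatic] = 2·(1/2)^10 = 2^{1 − 10} = 1/512.
By linearity: E[X] = C(8, 5) · 2^{1 − 10} = 56 · 1/512 = 7/64.
Numerically: E[X] ≈ 0.1094.

E[X] = C(8,5)·2^(1−C(5,2)) = 7/64 ≈ 0.1094.


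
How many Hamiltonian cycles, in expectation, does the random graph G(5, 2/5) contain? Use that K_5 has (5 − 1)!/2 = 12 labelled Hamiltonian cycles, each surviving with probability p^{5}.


K_5 has (5 − 1)!/2 = 12 labelled Hamiltonian cycles.
For each such Hamiltonian cycle H, let X_H = 1 if all 5 edges of H are present in G. Then P[X_H = 1] = p^{5} = (2/5)^{5} = 32/3125.
By linearity of expectation: E[X] = Σ_H E[X_H] = 12 · p^{5} = 12 · 32/3125 = 384/3125.
Numerically: E[X] ≈ 0.12288.

E[X] = 12 · (2/5)^{5} = 384/3125 ≈ 0.12288.


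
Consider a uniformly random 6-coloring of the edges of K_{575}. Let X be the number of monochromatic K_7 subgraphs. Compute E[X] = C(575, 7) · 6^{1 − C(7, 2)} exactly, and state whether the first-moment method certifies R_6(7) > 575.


E[X] = C(575, 7) · 6^{1 − 21} = 3974871393896975 · 6^{−20} = 3974871393896975/3656158440062976.
As a reduced fraction: E[X] = 3974871393896975/3656158440062976 ≈ 1.0871715.
Is E[X] < 1? NO.
Since E[X] ≥ 1, the first-moment bound is inconclusive at n = 575; it does NOT by itself certify R_6(7) > 575.

E[X] = 3974871393896975/3656158440062976 ≈ 1.0871715; E[X] ≥ 1; first-moment method inconclusive here.


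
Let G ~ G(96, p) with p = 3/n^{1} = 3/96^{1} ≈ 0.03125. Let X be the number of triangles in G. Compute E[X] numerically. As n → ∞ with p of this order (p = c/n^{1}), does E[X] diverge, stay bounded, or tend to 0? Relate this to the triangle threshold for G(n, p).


Number of potential triangles: C(96, 3) = 142880.
Each occurs with probability p³ ≈ (0.03125)³ ≈ 3.05175781e-05.
By linearity: E[X] = C(96, 3)·p³ ≈ 142880 · 3.05175781e-05 ≈ 4.360352.
Here α = 1, so p = 3/n is exactly at the triangle threshold p ~ 1/n. Asymptotically E[X] → c³/6 = 3³/6 = 9/2 ≈ 4.500000, a bounded constant. In this regime the triangle count is asymptotically Poisson(c³/6).

E[X] ≈ 4.360352; in regime p = Θ(1/n^{1}) E[X] stays bounded (at the triangle threshold p ~ 1/n).


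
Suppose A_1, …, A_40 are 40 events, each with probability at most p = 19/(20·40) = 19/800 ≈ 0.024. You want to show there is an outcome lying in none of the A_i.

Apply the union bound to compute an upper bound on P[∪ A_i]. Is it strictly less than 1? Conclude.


Union bound: P[∪_{i=1}^{40} A_i] ≤ Σ_i P[A_i] ≤ 40·p = 40·(19/800) = 19/20.
Numerically: 19/20 ≈ 0.950.
Is 19/20 < 1? YES.
Since P[∪ A_i] ≤ 19/20 < 1, the complement has P[∩ A_i^c] ≥ 1 − 19/20 = 1/20 > 0, so some outcome avoids every A_i.

40·p = 19/20 ≈ 0.950; existence CERTIFIED by the union bound.


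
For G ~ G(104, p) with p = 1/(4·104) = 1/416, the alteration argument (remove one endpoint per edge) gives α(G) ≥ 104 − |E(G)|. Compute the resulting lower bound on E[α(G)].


E[|E(G)|] = C(104, 2)·p = 5356 · (1/416) = 103/8.
E[α(G)] ≥ n − E[|E(G)|] = 104 − 103/8 = 729/8.
Numerically: ≈ 91.125.
(This is only a lower bound; the true E[α(G)] may be larger.)

E[α(G)] ≥ 729/8 ≈ 91.125.


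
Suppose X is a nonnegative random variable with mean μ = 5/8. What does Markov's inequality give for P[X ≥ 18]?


μ = E[X] = 5/8, a = 18.
Markov: P[X ≥ 18] ≤ μ/a = (5/8)/18 = 5/144.
Numerically: ≈ 0.03472.
(Since a = 18 > μ = 0.62500, the bound 5/144 is < 1 and informative.)

P[X ≥ 18] ≤ 5/144 ≈ 0.03472.


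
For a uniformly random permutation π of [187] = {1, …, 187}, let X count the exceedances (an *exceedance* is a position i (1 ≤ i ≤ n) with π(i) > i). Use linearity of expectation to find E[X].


Write X = Σ_{i=1}^{187} X_i, where X_i = 1_{π(i) > i}.
For each fixed i, π(i) is uniform over {1, …, 187} (marginal of a uniform permutation), so P[π(i) > i] = (n − i)/n. Summing: Σ_{i=1}^{187} (n − i)/n = (0 + 1 + … + 186)/187 = 187(187 − 1)/(2·187) = (187 − 1)/2.
Hence E[X] = Σ_{i=1}^{187} (187 − i)/187 = 93 ≈ 93.00000.

E[X] = 93 = 93.00000.


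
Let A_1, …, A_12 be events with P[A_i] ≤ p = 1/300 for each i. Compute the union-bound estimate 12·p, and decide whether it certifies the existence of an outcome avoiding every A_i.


Union bound: P[∪_{i=1}^{12} A_i] ≤ Σ_i P[A_i] ≤ 12·p = 12·(1/300) = 1/25.
Numerically: 1/25 ≈ 0.040.
Is 1/25 < 1? YES.
Since P[∪ A_i] ≤ 1/25 < 1, the complement has P[∩ A_i^c] ≥ 1 − 1/25 = 24/25 > 0, so some outcome avoids every A_i.

12·p = 1/25 ≈ 0.040; existence CERTIFIED by the union bound.


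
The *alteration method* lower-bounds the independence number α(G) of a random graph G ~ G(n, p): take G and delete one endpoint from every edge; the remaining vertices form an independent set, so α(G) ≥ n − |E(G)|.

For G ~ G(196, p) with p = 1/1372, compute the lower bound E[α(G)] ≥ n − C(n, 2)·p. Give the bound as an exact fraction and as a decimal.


E[|E(G)|] = C(196, 2)·p = 19110 · (1/1372) = 195/14.
E[α(G)] ≥ n − E[|E(G)|] = 196 − 195/14 = 2549/14.
Numerically: ≈ 182.07143.
(This is only a lower bound; the true E[α(G)] may be larger.)

E[α(G)] ≥ 2549/14 ≈ 182.07143.


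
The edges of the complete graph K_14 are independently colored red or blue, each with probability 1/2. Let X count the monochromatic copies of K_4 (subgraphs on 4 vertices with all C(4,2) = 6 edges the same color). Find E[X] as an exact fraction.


Let X = Σ_S X_S over the C(14, 4) = 1001 subsets S of size 4, where X_S = 1 if the K_4 on S is monochromatic.
For a fixed S, the K_4 on S has C(4, 2) = 6 edges. P[all 6 edges red] = (1/2)^6, and likewise for blue, so P[monochromatic] = 2·(1/2)^6 = 2^{1 − 6} = 1/32.
Summing: E[X] = C(14, 4) · 2^{1 − 6} = 1001 · 1/32 = 1001/32.
Numerically: E[X] ≈ 31.28125.

E[X] = C(14,4)·2^(1−C(4,2)) = 1001/32 ≈ 31.28125.


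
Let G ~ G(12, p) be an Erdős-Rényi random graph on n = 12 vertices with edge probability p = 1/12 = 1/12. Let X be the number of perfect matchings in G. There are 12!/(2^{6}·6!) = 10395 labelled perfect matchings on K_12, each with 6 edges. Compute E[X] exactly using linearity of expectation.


K_12 has 12!/(2^{6}·6!) = 10395 labelled perfect matchings.
For each such perfect matching H, let X_H = 1 if all 6 edges of H are present in G. Then P[X_H = 1] = p^{6} = (1/12)^{6} = 1/2985984.
By linearity of expectation: E[X] = Σ_H E[X_H] = 10395 · p^{6} = 10395 · 1/2985984 = 385/110592.
Numerically: E[X] ≈ 0.003481.

E[X] = 10395 · (1/12)^{6} = 385/110592 ≈ 0.003481.


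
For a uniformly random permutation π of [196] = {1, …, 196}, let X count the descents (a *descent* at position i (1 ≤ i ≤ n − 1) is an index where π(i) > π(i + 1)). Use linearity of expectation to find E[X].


Write X = Σ X_I over i = 1, …, 195, with X_I the indicator of one descent.
There are 195 indicators.
For each fixed i, the pair (π(i), π(i+1)) is a uniformly random ordered pair of distinct values from {1, …, 196}; by symmetry P[π(i) > π(i+1)] = 1/2.
By linearity: E[X] = 195 · (1/2) = (196 − 1) · (1/2) = 195/2 ≈ 97.5000.

E[X] = 195/2 = 97.5000.


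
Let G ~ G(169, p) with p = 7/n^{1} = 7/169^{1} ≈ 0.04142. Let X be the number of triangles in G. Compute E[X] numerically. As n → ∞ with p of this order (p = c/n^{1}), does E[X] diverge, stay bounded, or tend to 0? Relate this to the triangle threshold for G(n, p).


Number of potential triangles: C(169, 3) = 790244.
Each occurs with probability p³ ≈ (0.04142)³ ≈ 7.106144e-05.
By linearity: E[X] = C(169, 3)·p³ ≈ 790244 · 7.106144e-05 ≈ 56.1559.
Here α = 1, so p = 7/n is exactly at the triangle threshold p ~ 1/n. Asymptotically E[X] → c³/6 = 7³/6 = 343/6 ≈ 57.1667, a bounded constant. In this regime the triangle count is asymptotically Poisson(c³/6).

E[X] ≈ 56.1559; in regime p = Θ(1/n^{1}) E[X] stays bounded (at the triangle threshold p ~ 1/n).


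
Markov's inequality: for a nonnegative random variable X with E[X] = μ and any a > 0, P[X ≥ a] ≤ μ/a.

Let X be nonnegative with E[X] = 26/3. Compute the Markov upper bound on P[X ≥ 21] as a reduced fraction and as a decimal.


μ = E[X] = 26/3, a = 21.
Markov: P[X ≥ 21] ≤ μ/a = (26/3)/21 = 26/63.
Numerically: ≈ 0.413.
(Since a = 21 > μ = 8.667, the bound 26/63 is < 1 and informative.)

P[X ≥ 21] ≤ 26/63 ≈ 0.413.


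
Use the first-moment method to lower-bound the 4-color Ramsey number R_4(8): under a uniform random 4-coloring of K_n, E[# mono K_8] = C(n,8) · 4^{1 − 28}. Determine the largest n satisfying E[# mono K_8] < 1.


We need C(n, 8) · 4^{1 − 28} < 1, i.e. C(n, 8) < 4^{28 − 1} = 18014398509481984.
Check values of n near the boundary:
  n = 404: C(404, 8) = 16415071523485570; 16415071523485570 < 18014398509481984? YES
  n = 405: C(405, 8) = 16745853821188050; 16745853821188050 < 18014398509481984? YES
  n = 406: C(406, 8) = 17082453897995850; 17082453897995850 < 18014398509481984? YES
  n = 407: C(407, 8) = 17424959239309050; 17424959239309050 < 18014398509481984? YES
  n = 408: C(408, 8) = 17773458424095231; 17773458424095231 < 18014398509481984? YES
  n = 409: C(409, 8) = 18128041135797879; 18128041135797879 < 18014398509481984? NO
  n = 410: C(410, 8) = 18488798173326195; 18488798173326195 < 18014398509481984? NO
  n = 411: C(411, 8) = 18855821462126715; 18855821462126715 < 18014398509481984? NO
The largest n with C(n, 8) < 18014398509481984 is n = 408 (where E[X] = 17773458424095231/18014398509481984 ≈ 0.987). Hence R_4(8) > 408, i.e. R_4(8) ≥ 409.

Largest n = 408; hence R_4(8) > 408.


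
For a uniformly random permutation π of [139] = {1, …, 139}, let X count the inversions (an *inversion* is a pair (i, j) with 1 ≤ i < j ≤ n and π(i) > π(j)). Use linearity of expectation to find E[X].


Write X = Σ X_I over the C(139, 2) = 9591 pairs i < j, with X_I the indicator of one inversion.
There are 9591 indicators.
For each fixed pair i < j, the values π(i) and π(j) are two distinct elements of {1, …, 139} in uniformly random order; by symmetry P[π(i) > π(j)] = 1/2.
By linearity: E[X] = 9591 · (1/2) = C(139, 2) · (1/2) = 9591/2 = 9591/2 ≈ 4795.5000.

E[X] = 9591/2 = 4795.5000.


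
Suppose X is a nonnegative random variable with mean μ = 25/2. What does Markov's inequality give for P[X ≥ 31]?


μ = E[X] = 25/2, a = 31.
Markov: P[X ≥ 31] ≤ μ/a = (25/2)/31 = 25/62.
Numerically: ≈ 0.40323.
(Since a = 31 > μ = 12.50000, the bound 25/62 is < 1 and informative.)

P[X ≥ 31] ≤ 25/62 ≈ 0.40323.


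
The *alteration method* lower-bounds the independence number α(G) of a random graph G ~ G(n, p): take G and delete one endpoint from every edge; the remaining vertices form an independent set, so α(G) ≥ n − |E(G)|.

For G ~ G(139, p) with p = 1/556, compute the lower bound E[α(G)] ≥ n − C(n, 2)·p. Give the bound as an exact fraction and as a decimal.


E[|E(G)|] = C(139, 2)·p = 9591 · (1/556) = 69/4.
E[α(G)] ≥ n − E[|E(G)|] = 139 − 69/4 = 487/4.
Numerically: ≈ 121.750.
(This is only a lower bound; the true E[α(G)] may be larger.)

E[α(G)] ≥ 487/4 ≈ 121.750.


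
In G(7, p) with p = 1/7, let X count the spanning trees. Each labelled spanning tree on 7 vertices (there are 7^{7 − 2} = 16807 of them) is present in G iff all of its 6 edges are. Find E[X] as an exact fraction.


K_7 has 7^{7 − 2} = 16807 labelled spanning trees.
For each such spanning tree H, let X_H = 1 if all 6 edges of H are present in G. Then P[X_H = 1] = p^{6} = (1/7)^{6} = 1/117649.
Summing the indicators: E[X] = Σ_H E[X_H] = 16807 · p^{6} = 16807 · 1/117649 = 1/7.
Numerically: E[X] ≈ 0.1429.

E[X] = 16807 · (1/7)^{6} = 1/7 ≈ 0.1429.


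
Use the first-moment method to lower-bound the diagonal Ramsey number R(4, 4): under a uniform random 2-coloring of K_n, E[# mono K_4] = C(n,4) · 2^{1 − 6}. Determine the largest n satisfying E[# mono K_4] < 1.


We need C(n, 4) · 2^{1 − 6} < 1, i.e. C(n, 4) < 2^{6 − 1} = 32.
Check values of n near the boundary:
  n = 4: C(4, 4) = 1; 1 < 32? YES
  n = 5: C(5, 4) = 5; 5 < 32? YES
  n = 6: C(6, 4) = 15; 15 < 32? YES
  n = 7: C(7, 4) = 35; 35 < 32? NO
The largest n with C(n, 4) < 32 is n = 6 (where E[X] = 15/32 ≈ 0.4688). Hence R(4, 4) > 6, i.e. R(4, 4) ≥ 7.

Largest n = 6; hence R(4, 4) > 6.


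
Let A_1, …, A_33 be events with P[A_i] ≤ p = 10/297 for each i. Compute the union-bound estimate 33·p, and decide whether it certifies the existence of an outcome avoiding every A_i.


Union bound: P[∪_{i=1}^{33} A_i] ≤ Σ_i P[A_i] ≤ 33·p = 33·(10/297) = 10/9.
Numerically: 10/9 ≈ 1.111.
Is 10/9 < 1? NO.
Since the bound 10/9 is ≥ 1, the union bound is uninformative here; it does NOT by itself certify existence.

33·p = 10/9 ≈ 1.111; existence NOT certified by the union bound.


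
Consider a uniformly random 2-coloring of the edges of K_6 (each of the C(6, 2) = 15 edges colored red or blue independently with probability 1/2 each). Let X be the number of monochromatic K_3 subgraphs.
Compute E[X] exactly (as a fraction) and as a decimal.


Let X = Σ_S X_S over the C(6, 3) = 20 subsets S of size 3, where X_S = 1 if the K_3 on S is monochromatic.
For a fixed S, the K_3 on S has C(3, 2) = 3 edges. P[all 3 edges red] = (1/2)^3, and likewise for blue, so P[monochromatic] = 2·(1/2)^3 = 2^{1 − 3} = 1/4.
By linearity: E[X] = C(6, 3) · 2^{1 − 3} = 20 · 1/4 = 5.
Numerically: E[X] ≈ 5.000.

E[X] = C(6,3)·2^(1−C(3,2)) = 5 ≈ 5.000.


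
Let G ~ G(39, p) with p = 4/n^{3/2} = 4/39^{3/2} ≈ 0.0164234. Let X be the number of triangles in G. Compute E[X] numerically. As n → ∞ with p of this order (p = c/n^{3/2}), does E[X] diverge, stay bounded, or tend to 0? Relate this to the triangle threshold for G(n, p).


Number of potential triangles: C(39, 3) = 9139.
Each occurs with probability p³ ≈ (0.0164234)³ ≈ 4.42985226e-06.
By linearity: E[X] = C(39, 3)·p³ ≈ 9139 · 4.42985226e-06 ≈ 0.040484.
Since α = 3/2 > 1, p = c/n^{3/2} = o(1/n) is below the triangle threshold p ~ 1/n. Asymptotically E[X] ~ (c³/6)·n^{3(1−α)} = (4³/6)·n^{-1.5} → 0, so by Markov's inequality G has no triangles w.h.p.

E[X] ≈ 0.040484; in regime p = Θ(1/n^{3/2}) E[X] tends to 0 (below the triangle threshold p ~ 1/n).


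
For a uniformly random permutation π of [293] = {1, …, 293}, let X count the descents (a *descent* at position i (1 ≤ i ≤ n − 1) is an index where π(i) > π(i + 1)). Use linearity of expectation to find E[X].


Write X = Σ X_I over i = 1, …, 292, with X_I the indicator of one descent.
There are 292 indicators.
For each fixed i, the pair (π(i), π(i+1)) is a uniformly random ordered pair of distinct values from {1, …, 293}; by symmetry P[π(i) > π(i+1)] = 1/2.
By linearity: E[X] = 292 · (1/2) = (293 − 1) · (1/2) = 146 ≈ 146.000.

E[X] = 146 = 146.000.


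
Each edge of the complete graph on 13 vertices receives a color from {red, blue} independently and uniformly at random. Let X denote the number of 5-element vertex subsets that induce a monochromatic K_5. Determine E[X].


Let X = Σ_S X_S over the C(13, 5) = 1287 subsets S of size 5, where X_S = 1 if the K_5 on S is monochromatic.
For a fixed S, the K_5 on S has C(5, 2) = 10 edges. P[all 10 edges red] = (1/2)^10, and likewise for blue, so P[monochromatic] = 2·(1/2)^10 = 2^{1 − 10} = 1/512.
By linearity of expectation: E[X] = C(13, 5) · 2^{1 − 10} = 1287 · 1/512 = 1287/512.
Numerically: E[X] ≈ 2.514.

E[X] = C(13,5)·2^(1−C(5,2)) = 1287/512 ≈ 2.514.


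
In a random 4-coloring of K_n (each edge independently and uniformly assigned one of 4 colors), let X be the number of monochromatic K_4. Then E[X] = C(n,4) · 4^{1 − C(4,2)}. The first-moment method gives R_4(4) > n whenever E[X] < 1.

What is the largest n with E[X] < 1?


We need C(n, 4) · 4^{1 − 6} < 1, i.e. C(n, 4) < 4^{6 − 1} = 1024.
Check values of n near the boundary:
  n = 11: C(11, 4) = 330; 330 < 1024? YES
  n = 12: C(12, 4) = 495; 495 < 1024? YES
  n = 13: C(13, 4) = 715; 715 < 1024? YES
  n = 14: C(14, 4) = 1001; 1001 < 1024? YES
  n = 15: C(15, 4) = 1365; 1365 < 1024? NO
The largest n with C(n, 4) < 1024 is n = 14 (where E[X] = 1001/1024 ≈ 0.9775). Hence R_4(4) > 14, i.e. R_4(4) ≥ 15.

Largest n = 14; hence R_4(4) > 14.


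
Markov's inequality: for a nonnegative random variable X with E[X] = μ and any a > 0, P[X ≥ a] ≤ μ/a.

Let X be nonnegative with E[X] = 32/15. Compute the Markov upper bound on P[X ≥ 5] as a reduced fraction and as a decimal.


μ = E[X] = 32/15, a = 5.
Markov: P[X ≥ 5] ≤ μ/a = (32/15)/5 = 32/75.
Numerically: ≈ 0.4267.
(Since a = 5 > μ = 2.1333, the bound 32/75 is < 1 and informative.)

P[X ≥ 5] ≤ 32/75 ≈ 0.4267.


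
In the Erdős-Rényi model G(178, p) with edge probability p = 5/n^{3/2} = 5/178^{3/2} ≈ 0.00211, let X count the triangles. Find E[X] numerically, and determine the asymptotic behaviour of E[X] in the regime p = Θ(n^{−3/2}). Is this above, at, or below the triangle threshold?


Number of potential triangles: C(178, 3) = 924176.
Each occurs with probability p³ ≈ (0.00211)³ ≈ 9.33297e-09.
By linearity: E[X] = C(178, 3)·p³ ≈ 924176 · 9.33297e-09 ≈ 0.009.
Since α = 3/2 > 1, p = c/n^{3/2} = o(1/n) is below the triangle threshold p ~ 1/n. Asymptotically E[X] ~ (c³/6)·n^{3(1−α)} = (5³/6)·n^{-1.5} → 0, so by Markov's inequality G has no triangles w.h.p.

E[X] ≈ 0.009; in regime p = Θ(1/n^{3/2}) E[X] tends to 0 (below the triangle threshold p ~ 1/n).


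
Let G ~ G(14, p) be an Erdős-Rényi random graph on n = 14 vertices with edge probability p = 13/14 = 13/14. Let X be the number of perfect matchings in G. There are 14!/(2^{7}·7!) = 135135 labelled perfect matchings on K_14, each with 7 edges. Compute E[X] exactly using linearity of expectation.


K_14 has 14!/(2^{7}·7!) = 135135 labelled perfect matchings.
For each such perfect matching H, let X_H = 1 if all 7 edges of H are present in G. Then P[X_H = 1] = p^{7} = (13/14)^{7} = 62748517/105413504.
By linearity: E[X] = Σ_H E[X_H] = 135135 · p^{7} = 135135 · 62748517/105413504 = 1211360120685/15059072.
Numerically: E[X] ≈ 80441.

E[X] = 135135 · (13/14)^{7} = 1211360120685/15059072 ≈ 80441.


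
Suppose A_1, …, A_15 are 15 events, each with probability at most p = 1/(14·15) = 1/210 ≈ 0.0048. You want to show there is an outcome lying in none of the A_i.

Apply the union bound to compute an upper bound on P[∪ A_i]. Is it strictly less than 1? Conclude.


Union bound: P[∪_{i=1}^{15} A_i] ≤ Σ_i P[A_i] ≤ 15·p = 15·(1/210) = 1/14.
Numerically: 1/14 ≈ 0.0714.
Is 1/14 < 1? YES.
Since P[∪ A_i] ≤ 1/14 < 1, the complement has P[∩ A_i^c] ≥ 1 − 1/14 = 13/14 > 0, so some outcome avoids every A_i.

15·p = 1/14 ≈ 0.0714; existence CERTIFIED by the union bound.


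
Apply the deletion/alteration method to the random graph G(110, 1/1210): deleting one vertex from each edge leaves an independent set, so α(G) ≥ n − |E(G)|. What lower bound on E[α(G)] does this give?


E[|E(G)|] = C(110, 2)·p = 5995 · (1/1210) = 109/22.
E[α(G)] ≥ n − E[|E(G)|] = 110 − 109/22 = 2311/22.
Numerically: ≈ 105.04545.
(This is only a lower bound; the true E[α(G)] may be larger.)

E[α(G)] ≥ 2311/22 ≈ 105.04545.


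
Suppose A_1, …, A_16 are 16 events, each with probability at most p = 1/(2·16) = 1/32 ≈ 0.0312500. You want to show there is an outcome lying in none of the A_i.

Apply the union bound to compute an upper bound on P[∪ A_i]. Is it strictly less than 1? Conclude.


Union bound: P[∪_{i=1}^{16} A_i] ≤ Σ_i P[A_i] ≤ 16·p = 16·(1/32) = 1/2.
Numerically: 1/2 ≈ 0.5000000.
Is 1/2 < 1? YES.
Since P[∪ A_i] ≤ 1/2 < 1, the complement has P[∩ A_i^c] ≥ 1 − 1/2 = 1/2 > 0, so some outcome avoids every A_i.

16·p = 1/2 ≈ 0.5000000; existence CERTIFIED by the union bound.


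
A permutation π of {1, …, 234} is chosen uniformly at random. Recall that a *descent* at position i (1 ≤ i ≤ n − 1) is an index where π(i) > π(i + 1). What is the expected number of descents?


Write X = Σ X_I over i = 1, …, 233, with X_I the indicator of one descent.
There are 233 indicators.
For each fixed i, the pair (π(i), π(i+1)) is a uniformly random ordered pair of distinct values from {1, …, 234}; by symmetry P[π(i) > π(i+1)] = 1/2.
By linearity: E[X] = 233 · (1/2) = (234 − 1) · (1/2) = 233/2 ≈ 116.500.

E[X] = 233/2 = 116.500.


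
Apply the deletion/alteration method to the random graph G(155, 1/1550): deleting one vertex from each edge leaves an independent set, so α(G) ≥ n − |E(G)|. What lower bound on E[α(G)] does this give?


E[|E(G)|] = C(155, 2)·p = 11935 · (1/1550) = 77/10.
E[α(G)] ≥ n − E[|E(G)|] = 155 − 77/10 = 1473/10.
Numerically: ≈ 147.300.
(This is only a lower bound; the true E[α(G)] may be larger.)

E[α(G)] ≥ 1473/10 ≈ 147.300.


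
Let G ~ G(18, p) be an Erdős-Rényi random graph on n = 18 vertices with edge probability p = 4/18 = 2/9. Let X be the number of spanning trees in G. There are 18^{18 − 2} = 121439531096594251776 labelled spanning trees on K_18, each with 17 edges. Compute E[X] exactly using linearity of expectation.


K_18 has 18^{18 − 2} = 121439531096594251776 labelled spanning trees.
For each such spanning tree H, let X_H = 1 if all 17 edges of H are present in G. Then P[X_H = 1] = p^{17} = (2/9)^{17} = 131072/16677181699666569.
By linearity of expectation: E[X] = Σ_H E[X_H] = 121439531096594251776 · p^{17} = 121439531096594251776 · 131072/16677181699666569 = 8589934592/9.
Numerically: E[X] ≈ 9.54e+08.

E[X] = 121439531096594251776 · (2/9)^{17} = 8589934592/9 ≈ 9.54e+08.


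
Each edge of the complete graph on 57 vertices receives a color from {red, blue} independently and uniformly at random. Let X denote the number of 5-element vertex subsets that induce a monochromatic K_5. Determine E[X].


Let X = Σ_S X_S over the C(57, 5) = 4187106 subsets S of size 5, where X_S = 1 if the K_5 on S is monochromatic.
For a fixed S, the K_5 on S has C(5, 2) = 10 edges. P[all 10 edges red] = (1/2)^10, and likewise for blue, so P[monochromatic] = 2·(1/2)^10 = 2^{1 − 10} = 1/512.
By linearity: E[X] = C(57, 5) · 2^{1 − 10} = 4187106 · 1/512 = 2093553/256.
Numerically: E[X] ≈ 8177.9414.

E[X] = C(57,5)·2^(1−C(5,2)) = 2093553/256 ≈ 8177.9414.


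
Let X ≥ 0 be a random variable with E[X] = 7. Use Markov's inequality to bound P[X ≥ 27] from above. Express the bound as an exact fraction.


μ = E[X] = 7, a = 27.
Markov: P[X ≥ 27] ≤ μ/a = (7)/27 = 7/27.
Numerically: ≈ 0.259259.
(Since a = 27 > μ = 7.000000, the bound 7/27 is < 1 and informative.)

P[X ≥ 27] ≤ 7/27 ≈ 0.259259.


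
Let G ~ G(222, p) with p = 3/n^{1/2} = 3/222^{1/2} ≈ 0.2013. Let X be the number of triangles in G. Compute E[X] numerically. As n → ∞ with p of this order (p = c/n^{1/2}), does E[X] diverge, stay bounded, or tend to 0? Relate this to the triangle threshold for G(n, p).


Number of potential triangles: C(222, 3) = 1798940.
Each occurs with probability p³ ≈ (0.2013)³ ≈ 8.162709e-03.
By linearity: E[X] = C(222, 3)·p³ ≈ 1798940 · 8.162709e-03 ≈ 14684.2233.
Since α = 1/2 < 1, p = c/n^{1/2} ≫ 1/n is above the triangle threshold p ~ 1/n. Asymptotically E[X] ~ (c³/6)·n^{3(1−α)} = (3³/6)·n^{1.5} → ∞; triangles are abundant w.h.p.

E[X] ≈ 14684.2233; in regime p = Θ(1/n^{1/2}) E[X] diverges (above the triangle threshold p ~ 1/n).


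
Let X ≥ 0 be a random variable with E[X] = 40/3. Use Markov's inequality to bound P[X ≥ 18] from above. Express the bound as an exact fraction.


μ = E[X] = 40/3, a = 18.
Markov: P[X ≥ 18] ≤ μ/a = (40/3)/18 = 20/27.
Numerically: ≈ 0.74074.
(Since a = 18 > μ = 13.33333, the bound 20/27 is < 1 and informative.)

P[X ≥ 18] ≤ 20/27 ≈ 0.74074.


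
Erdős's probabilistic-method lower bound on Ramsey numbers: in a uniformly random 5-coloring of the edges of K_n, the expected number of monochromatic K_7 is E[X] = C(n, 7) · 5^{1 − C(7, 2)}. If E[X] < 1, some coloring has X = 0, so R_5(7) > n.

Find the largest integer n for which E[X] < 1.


We need C(n, 7) · 5^{1 − 21} < 1, i.e. C(n, 7) < 5^{21 − 1} = 95367431640625.
Check values of n near the boundary:
  n = 336: C(336, 7) = 90079147136880; 90079147136880 < 95367431640625? YES
  n = 337: C(337, 7) = 91989916924632; 91989916924632 < 95367431640625? YES
  n = 338: C(338, 7) = 93935323022736; 93935323022736 < 95367431640625? YES
  n = 339: C(339, 7) = 95915887062372; 95915887062372 < 95367431640625? NO
  n = 340: C(340, 7) = 97932136940560; 97932136940560 < 95367431640625? NO
  n = 341: C(341, 7) = 99984606876440; 99984606876440 < 95367431640625? NO
The largest n with C(n, 7) < 95367431640625 is n = 338 (where E[X] = 93935323022736/95367431640625 ≈ 0.984983). Hence R_5(7) > 338, i.e. R_5(7) ≥ 339.

Largest n = 338; hence R_5(7) > 338.


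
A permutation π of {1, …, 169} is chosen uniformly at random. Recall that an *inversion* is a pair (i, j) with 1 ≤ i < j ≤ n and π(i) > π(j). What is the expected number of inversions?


Write X = Σ X_I over the C(169, 2) = 14196 pairs i < j, with X_I the indicator of one inversion.
There are 14196 indicators.
For each fixed pair i < j, the values π(i) and π(j) are two distinct elements of {1, …, 169} in uniformly random order; by symmetry P[π(i) > π(j)] = 1/2.
By linearity: E[X] = 14196 · (1/2) = C(169, 2) · (1/2) = 14196/2 = 7098 ≈ 7098.0000.

E[X] = 7098 = 7098.0000.


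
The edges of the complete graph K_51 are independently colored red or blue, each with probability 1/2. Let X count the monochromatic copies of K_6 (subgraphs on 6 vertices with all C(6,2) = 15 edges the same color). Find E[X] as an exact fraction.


Let X = Σ_S X_S over the C(51, 6) = 18009460 subsets S of size 6, where X_S = 1 if the K_6 on S is monochromatic.
For a fixed S, the K_6 on S has C(6, 2) = 15 edges. P[all 15 edges red] = (1/2)^15, and likewise for blue, so P[monochromatic] = 2·(1/2)^15 = 2^{1 − 15} = 1/16384.
Summing: E[X] = C(51, 6) · 2^{1 − 15} = 18009460 · 1/16384 = 4502365/4096.
Numerically: E[X] ≈ 1099.21021.

E[X] = C(51,6)·2^(1−C(6,2)) = 4502365/4096 ≈ 1099.21021.


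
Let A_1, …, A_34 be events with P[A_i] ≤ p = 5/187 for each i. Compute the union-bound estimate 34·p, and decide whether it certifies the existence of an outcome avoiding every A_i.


Union bound: P[∪_{i=1}^{34} A_i] ≤ Σ_i P[A_i] ≤ 34·p = 34·(5/187) = 10/11.
Numerically: 10/11 ≈ 0.90909.
Is 10/11 < 1? YES.
Since P[∪ A_i] ≤ 10/11 < 1, the complement has P[∩ A_i^c] ≥ 1 − 10/11 = 1/11 > 0, so some outcome avoids every A_i.

34·p = 10/11 ≈ 0.90909; existence CERTIFIED by the union bound.


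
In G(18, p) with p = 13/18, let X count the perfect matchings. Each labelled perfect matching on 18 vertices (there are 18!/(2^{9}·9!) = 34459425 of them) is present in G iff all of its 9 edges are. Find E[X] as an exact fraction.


K_18 has 18!/(2^{9}·9!) = 34459425 labelled perfect matchings.
For each such perfect matching H, let X_H = 1 if all 9 edges of H are present in G. Then P[X_H = 1] = p^{9} = (13/18)^{9} = 10604499373/198359290368.
By linearity of expectation: E[X] = Σ_H E[X_H] = 34459425 · p^{9} = 34459425 · 10604499373/198359290368 = 4511419145758525/2448880128.
Numerically: E[X] ≈ 1.842e+06.

E[X] = 34459425 · (13/18)^{9} = 4511419145758525/2448880128 ≈ 1.842e+06.


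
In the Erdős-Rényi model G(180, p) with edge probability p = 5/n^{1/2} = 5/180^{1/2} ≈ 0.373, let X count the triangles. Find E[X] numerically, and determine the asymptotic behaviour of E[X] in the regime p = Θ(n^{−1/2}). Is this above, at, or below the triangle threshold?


Number of potential triangles: C(180, 3) = 955860.
Each occurs with probability p³ ≈ (0.373)³ ≈ 5.17608e-02.
By linearity: E[X] = C(180, 3)·p³ ≈ 955860 · 5.17608e-02 ≈ 49476.110.
Since α = 1/2 < 1, p = c/n^{1/2} ≫ 1/n is above the triangle threshold p ~ 1/n. Asymptotically E[X] ~ (c³/6)·n^{3(1−α)} = (5³/6)·n^{1.5} → ∞; triangles are abundant w.h.p.

E[X] ≈ 49476.110; in regime p = Θ(1/n^{1/2}) E[X] diverges (above the triangle threshold p ~ 1/n).


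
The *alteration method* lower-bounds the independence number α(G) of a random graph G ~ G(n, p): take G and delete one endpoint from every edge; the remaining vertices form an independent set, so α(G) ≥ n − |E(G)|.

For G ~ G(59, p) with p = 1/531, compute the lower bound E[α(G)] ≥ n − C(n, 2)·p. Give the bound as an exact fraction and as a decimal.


E[|E(G)|] = C(59, 2)·p = 1711 · (1/531) = 29/9.
E[α(G)] ≥ n − E[|E(G)|] = 59 − 29/9 = 502/9.
Numerically: ≈ 55.778.
(This is only a lower bound; the true E[α(G)] may be larger.)

E[α(G)] ≥ 502/9 ≈ 55.778.


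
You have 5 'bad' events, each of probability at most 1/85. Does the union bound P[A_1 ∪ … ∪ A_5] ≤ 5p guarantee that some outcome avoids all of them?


Union bound: P[∪_{i=1}^{5} A_i] ≤ Σ_i P[A_i] ≤ 5·p = 5·(1/85) = 1/17.
Numerically: 1/17 ≈ 0.0588.
Is 1/17 < 1? YES.
Since P[∪ A_i] ≤ 1/17 < 1, the complement has P[∩ A_i^c] ≥ 1 − 1/17 = 16/17 > 0, so some outcome avoids every A_i.

5·p = 1/17 ≈ 0.0588; existence CERTIFIED by the union bound.


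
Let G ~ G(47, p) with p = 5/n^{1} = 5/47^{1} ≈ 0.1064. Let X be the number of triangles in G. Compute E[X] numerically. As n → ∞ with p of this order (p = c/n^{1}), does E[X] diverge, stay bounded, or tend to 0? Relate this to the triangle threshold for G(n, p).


Number of potential triangles: C(47, 3) = 16215.
Each occurs with probability p³ ≈ (0.1064)³ ≈ 1.203972e-03.
By linearity: E[X] = C(47, 3)·p³ ≈ 16215 · 1.203972e-03 ≈ 19.5224.
Here α = 1, so p = 5/n is exactly at the triangle threshold p ~ 1/n. Asymptotically E[X] → c³/6 = 5³/6 = 125/6 ≈ 20.8333, a bounded constant. In this regime the triangle count is asymptotically Poisson(c³/6).

E[X] ≈ 19.5224; in regime p = Θ(1/n^{1}) E[X] stays bounded (at the triangle threshold p ~ 1/n).


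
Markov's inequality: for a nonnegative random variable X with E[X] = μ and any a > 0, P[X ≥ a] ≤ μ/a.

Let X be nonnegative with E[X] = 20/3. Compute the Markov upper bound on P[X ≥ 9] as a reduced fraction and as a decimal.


μ = E[X] = 20/3, a = 9.
Markov: P[X ≥ 9] ≤ μ/a = (20/3)/9 = 20/27.
Numerically: ≈ 0.7407.
(Since a = 9 > μ = 6.6667, the bound 20/27 is < 1 and informative.)

P[X ≥ 9] ≤ 20/27 ≈ 0.7407.


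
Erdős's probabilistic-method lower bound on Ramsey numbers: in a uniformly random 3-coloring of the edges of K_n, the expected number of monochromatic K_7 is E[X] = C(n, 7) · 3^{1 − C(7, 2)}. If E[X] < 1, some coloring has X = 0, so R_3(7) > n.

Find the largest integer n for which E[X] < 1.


We need C(n, 7) · 3^{1 − 21} < 1, i.e. C(n, 7) < 3^{21 − 1} = 3486784401.
Check values of n near the boundary:
  n = 78: C(78, 7) = 2641902120; 2641902120 < 3486784401? YES
  n = 79: C(79, 7) = 2898753715; 2898753715 < 3486784401? YES
  n = 80: C(80, 7) = 3176716400; 3176716400 < 3486784401? YES
  n = 81: C(81, 7) = 3477216600; 3477216600 < 3486784401? YES
  n = 82: C(82, 7) = 3801756816; 3801756816 < 3486784401? NO
  n = 83: C(83, 7) = 4151918628; 4151918628 < 3486784401? NO
The largest n with C(n, 7) < 3486784401 is n = 81 (where E[X] = 42928600/43046721 ≈ 0.997). Hence R_3(7) > 81, i.e. R_3(7) ≥ 82.

Largest n = 81; hence R_3(7) > 81.
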